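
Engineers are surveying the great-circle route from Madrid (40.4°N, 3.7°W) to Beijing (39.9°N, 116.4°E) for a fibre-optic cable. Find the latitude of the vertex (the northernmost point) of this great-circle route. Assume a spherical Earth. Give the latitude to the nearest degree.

≈ 59°N

The great circle lies in the plane with unit normal n̂ = (p₁ × p₂)/|p₁ × p₂|.
Here n̂_z ≈ +0.509; the vertex latitude is φ_max = arccos|n̂_z| ≈ 59.4°.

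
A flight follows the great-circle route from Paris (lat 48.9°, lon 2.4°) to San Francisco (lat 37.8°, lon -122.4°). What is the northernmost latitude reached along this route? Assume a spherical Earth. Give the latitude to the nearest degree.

≈ 64°

The great circle lies in the plane with unit normal n̂ = (p₁ × p₂)/|p₁ × p₂|.
Here n̂_z ≈ -0.432; the vertex latitude is φ_max = arccos|n̂_z| ≈ 64.4°.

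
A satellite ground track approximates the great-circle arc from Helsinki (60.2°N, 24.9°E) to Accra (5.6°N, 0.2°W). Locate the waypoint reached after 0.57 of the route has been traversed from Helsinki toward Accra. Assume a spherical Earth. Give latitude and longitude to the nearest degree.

≈ (30°N, 7°E)

The haversine formula gives a central angle δ ≈ 1.009 rad (57.8°) between the endpoints.
Interpolate at f = 0.57 with slerp weights a = sin((1−f)δ)/sin δ ≈ 0.497, b = sin(fδ)/sin δ ≈ 0.643.
p = a·p₁ + b·p₂ ≈ (0.864, 0.102, 0.494); φ = arcsin(p_z) ≈ 29.59°, λ = atan2(p_y, p_x) ≈ 6.72°.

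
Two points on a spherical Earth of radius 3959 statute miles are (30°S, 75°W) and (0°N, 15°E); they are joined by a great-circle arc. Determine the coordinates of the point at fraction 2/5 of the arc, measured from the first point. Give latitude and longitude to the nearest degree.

≈ (24°S, 35°W)

Convert each endpoint to a unit vector on the sphere (x = cos φ cos λ, y = cos φ sin λ, z = sin φ).
The central angle between the endpoints is δ = arccos(p₁·p₂) ≈ 1.571 rad (90.0°).
Interpolate at f = 2/5 with slerp weights a = sin((1−f)δ)/sin δ ≈ 0.809, b = sin(fδ)/sin δ ≈ 0.588.
p = a·p₁ + b·p₂ ≈ (0.749, -0.525, -0.405); φ = arcsin(p_z) ≈ -23.86°, λ = atan2(p_y, p_x) ≈ -35.01°.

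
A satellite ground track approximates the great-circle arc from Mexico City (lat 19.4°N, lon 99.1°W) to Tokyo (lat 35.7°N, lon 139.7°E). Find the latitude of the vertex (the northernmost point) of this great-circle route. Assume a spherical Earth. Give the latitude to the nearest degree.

≈ 48°N

The great circle lies in the plane with unit normal n̂ = (p₁ × p₂)/|p₁ × p₂|.
Here n̂_z ≈ -0.669; the vertex latitude is φ_max = arccos|n̂_z| ≈ 48.0°.
Check via Clairaut: cos φ_max = |cos φ₁| · sin C = cos(19.4°)·sin(45.2°) ≈ 0.669, again giving ≈ 48.0°.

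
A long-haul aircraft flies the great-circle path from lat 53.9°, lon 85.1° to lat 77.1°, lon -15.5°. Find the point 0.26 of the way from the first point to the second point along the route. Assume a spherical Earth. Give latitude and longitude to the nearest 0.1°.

≈ lat 63.5°, lon 77.1°

The haversine formula gives a central angle δ ≈ 0.702 rad (40.2°) between the endpoints.
Interpolate at f = 0.26 with slerp weights a = sin((1−f)δ)/sin δ ≈ 0.769, b = sin(fδ)/sin δ ≈ 0.281.
p = a·p₁ + b·p₂ ≈ (0.099, 0.435, 0.895); φ = arcsin(p_z) ≈ 63.53°, λ = atan2(p_y, p_x) ≈ 77.15°.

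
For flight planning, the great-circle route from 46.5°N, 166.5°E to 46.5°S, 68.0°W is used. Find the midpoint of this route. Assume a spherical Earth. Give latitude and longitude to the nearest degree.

From cos δ = sin φ₁ sin φ₂ + cos φ₁ cos φ₂ cos Δλ, the central angle is δ ≈ 2.500 rad (143.3°).
Interpolate at f = 1/2 with slerp weights a = sin((1−f)δ)/sin δ ≈ 1.586, b = sin(fδ)/sin δ ≈ 1.586.
p = a·p₁ + b·p₂ ≈ (-0.653, -0.758, 0.000); φ = arcsin(p_z) ≈ 0.00°, λ = atan2(p_y, p_x) ≈ -130.75°.

≈ 0°N, 131°W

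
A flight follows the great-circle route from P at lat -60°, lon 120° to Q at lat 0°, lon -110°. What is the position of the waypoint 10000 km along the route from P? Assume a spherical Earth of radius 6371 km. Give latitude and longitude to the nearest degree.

Write both endpoints as unit vectors p₁, p₂ with components (cos φ cos λ, cos φ sin λ, sin φ).
The central angle between the endpoints is δ = arccos(p₁·p₂) ≈ 1.898 rad (108.7°). The total great-circle distance is δ·R ≈ 1.898 × 6371 ≈ 12092 km, so the target fraction is f = 10000/12092 ≈ 0.827.
Interpolate at f ≈ 0.827 with slerp weights a = sin((1−f)δ)/sin δ ≈ 0.341, b = sin(fδ)/sin δ ≈ 1.056.
p = a·p₁ + b·p₂ ≈ (-0.446, -0.845, -0.295); φ = arcsin(p_z) ≈ -17.15°, λ = atan2(p_y, p_x) ≈ -117.85°.

≈ lat -17°, lon -118°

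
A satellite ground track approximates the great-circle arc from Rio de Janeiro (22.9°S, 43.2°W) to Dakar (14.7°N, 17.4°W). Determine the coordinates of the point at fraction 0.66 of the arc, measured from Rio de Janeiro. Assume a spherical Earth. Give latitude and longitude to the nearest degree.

From cos δ = sin φ₁ sin φ₂ + cos φ₁ cos φ₂ cos Δλ, the central angle is δ ≈ 0.791 rad (45.3°).
Interpolate at f = 0.66 with slerp weights a = sin((1−f)δ)/sin δ ≈ 0.374, b = sin(fδ)/sin δ ≈ 0.701.
p = a·p₁ + b·p₂ ≈ (0.898, -0.438, 0.033); φ = arcsin(p_z) ≈ 1.87°, λ = atan2(p_y, p_x) ≈ -26.02°.

≈ (2°N, 26°W)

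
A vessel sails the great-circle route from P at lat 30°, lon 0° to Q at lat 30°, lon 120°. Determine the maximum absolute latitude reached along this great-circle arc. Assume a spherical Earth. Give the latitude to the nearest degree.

≈ 49°

The great circle lies in the plane with unit normal n̂ = (p₁ × p₂)/|p₁ × p₂|.
Here n̂_z ≈ +0.655; the vertex latitude is φ_max = arccos|n̂_z| ≈ 49.1°.
Check via Clairaut: cos φ_max = |cos φ₁| · sin C = cos(30.0°)·sin(49.1°) ≈ 0.655, again giving ≈ 49.1°.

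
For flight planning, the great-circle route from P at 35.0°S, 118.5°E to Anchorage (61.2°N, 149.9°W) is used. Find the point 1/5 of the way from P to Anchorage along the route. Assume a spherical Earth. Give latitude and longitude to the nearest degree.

Write both endpoints as unit vectors p₁, p₂ with components (cos φ cos λ, cos φ sin λ, sin φ).
The central angle between the endpoints is δ = arccos(p₁·p₂) ≈ 2.110 rad (120.9°).
Interpolate at f = 1/5 with slerp weights a = sin((1−f)δ)/sin δ ≈ 1.157, b = sin(fδ)/sin δ ≈ 0.477.
p = a·p₁ + b·p₂ ≈ (-0.651, 0.718, -0.246); φ = arcsin(p_z) ≈ -14.21°, λ = atan2(p_y, p_x) ≈ 132.22°.

≈ 14°S, 132°E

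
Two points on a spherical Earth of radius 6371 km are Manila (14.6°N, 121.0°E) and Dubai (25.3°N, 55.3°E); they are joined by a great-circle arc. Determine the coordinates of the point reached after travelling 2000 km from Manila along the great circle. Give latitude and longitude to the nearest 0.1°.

From cos δ = sin φ₁ sin φ₂ + cos φ₁ cos φ₂ cos Δλ, the central angle is δ ≈ 1.084 rad (62.1°). The total great-circle distance is δ·R ≈ 1.084 × 6371 ≈ 6906 km, so the target fraction is f = 2000/6906 ≈ 0.290.
Interpolate at f ≈ 0.290 with slerp weights a = sin((1−f)δ)/sin δ ≈ 0.788, b = sin(fδ)/sin δ ≈ 0.349.
p = a·p₁ + b·p₂ ≈ (-0.213, 0.913, 0.348); φ = arcsin(p_z) ≈ 20.36°, λ = atan2(p_y, p_x) ≈ 103.12°.

≈ (20.4°N, 103.1°E)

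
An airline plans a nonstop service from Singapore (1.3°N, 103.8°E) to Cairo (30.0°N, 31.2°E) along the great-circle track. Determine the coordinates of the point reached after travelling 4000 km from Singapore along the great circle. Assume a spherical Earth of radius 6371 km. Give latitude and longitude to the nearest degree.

Write both endpoints as unit vectors p₁, p₂ with components (cos φ cos λ, cos φ sin λ, sin φ).
The central angle between the endpoints is δ = arccos(p₁·p₂) ≈ 1.297 rad (74.3°). The total great-circle distance is δ·R ≈ 1.297 × 6371 ≈ 8264 km, so the target fraction is f = 4000/8264 ≈ 0.484.
Interpolate at f ≈ 0.484 with slerp weights a = sin((1−f)δ)/sin δ ≈ 0.644, b = sin(fδ)/sin δ ≈ 0.610.
p = a·p₁ + b·p₂ ≈ (0.298, 0.899, 0.320); φ = arcsin(p_z) ≈ 18.64°, λ = atan2(p_y, p_x) ≈ 71.65°.

≈ 19°N, 72°E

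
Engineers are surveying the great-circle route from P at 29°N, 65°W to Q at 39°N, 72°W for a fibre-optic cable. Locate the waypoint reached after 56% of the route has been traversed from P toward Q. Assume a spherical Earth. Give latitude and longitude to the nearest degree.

≈ 35°N, 69°W

Write both endpoints as unit vectors p₁, p₂ with components (cos φ cos λ, cos φ sin λ, sin φ).
The central angle between the endpoints is δ = arccos(p₁·p₂) ≈ 0.202 rad (11.6°).
Interpolate at f = 0.56 with slerp weights a = sin((1−f)δ)/sin δ ≈ 0.442, b = sin(fδ)/sin δ ≈ 0.563.
p = a·p₁ + b·p₂ ≈ (0.299, -0.767, 0.569); φ = arcsin(p_z) ≈ 34.65°, λ = atan2(p_y, p_x) ≈ -68.71°.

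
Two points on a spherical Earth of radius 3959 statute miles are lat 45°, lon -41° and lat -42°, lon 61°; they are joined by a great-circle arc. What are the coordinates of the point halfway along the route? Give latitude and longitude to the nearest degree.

Convert each endpoint to a unit vector on the sphere (x = cos φ cos λ, y = cos φ sin λ, z = sin φ).
The central angle between the endpoints is δ = arccos(p₁·p₂) ≈ 2.192 rad (125.6°).
Interpolate at f = 1/2 with slerp weights a = sin((1−f)δ)/sin δ ≈ 1.094, b = sin(fδ)/sin δ ≈ 1.094.
p = a·p₁ + b·p₂ ≈ (0.978, 0.204, 0.042); φ = arcsin(p_z) ≈ 2.38°, λ = atan2(p_y, p_x) ≈ 11.76°.

≈ lat 2°, lon 12°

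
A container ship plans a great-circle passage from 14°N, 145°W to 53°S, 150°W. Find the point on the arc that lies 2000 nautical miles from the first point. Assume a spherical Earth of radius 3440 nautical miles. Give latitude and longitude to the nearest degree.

≈ 19°S, 147°W

From cos δ = sin φ₁ sin φ₂ + cos φ₁ cos φ₂ cos Δλ, the central angle is δ ≈ 1.172 rad (67.1°). The total great-circle distance is δ·R ≈ 1.172 × 3440 ≈ 4031 nmi, so the target fraction is f = 2000/4031 ≈ 0.496.
Interpolate at f ≈ 0.496 with slerp weights a = sin((1−f)δ)/sin δ ≈ 0.604, b = sin(fδ)/sin δ ≈ 0.596.
p = a·p₁ + b·p₂ ≈ (-0.791, -0.516, -0.330); φ = arcsin(p_z) ≈ -19.26°, λ = atan2(p_y, p_x) ≈ -146.90°.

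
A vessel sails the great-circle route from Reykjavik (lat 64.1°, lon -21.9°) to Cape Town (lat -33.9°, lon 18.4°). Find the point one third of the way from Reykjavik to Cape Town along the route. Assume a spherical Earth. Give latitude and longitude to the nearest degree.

≈ lat 32°, lon 0°

Convert each endpoint to a unit vector on the sphere (x = cos φ cos λ, y = cos φ sin λ, z = sin φ).
The central angle between the endpoints is δ = arccos(p₁·p₂) ≈ 1.798 rad (103.0°).
Interpolate at f = 1/3 with slerp weights a = sin((1−f)δ)/sin δ ≈ 0.956, b = sin(fδ)/sin δ ≈ 0.579.
p = a·p₁ + b·p₂ ≈ (0.843, -0.004, 0.537); φ = arcsin(p_z) ≈ 32.49°, λ = atan2(p_y, p_x) ≈ -0.28°.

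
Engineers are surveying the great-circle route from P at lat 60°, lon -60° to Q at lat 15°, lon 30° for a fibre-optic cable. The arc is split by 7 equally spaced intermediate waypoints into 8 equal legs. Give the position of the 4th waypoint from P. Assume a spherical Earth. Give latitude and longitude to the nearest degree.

≈ lat 46°, lon 3°

The haversine formula gives a central angle δ ≈ 1.345 rad (77.0°) between the endpoints.
Interpolate at f = 4/8 with slerp weights a = sin((1−f)δ)/sin δ ≈ 0.639, b = sin(fδ)/sin δ ≈ 0.639.
p = a·p₁ + b·p₂ ≈ (0.694, 0.032, 0.719); φ = arcsin(p_z) ≈ 45.96°, λ = atan2(p_y, p_x) ≈ 2.63°.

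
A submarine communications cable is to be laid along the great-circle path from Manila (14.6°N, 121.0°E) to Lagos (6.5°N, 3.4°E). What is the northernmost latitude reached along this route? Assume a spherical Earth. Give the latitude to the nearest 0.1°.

The great circle lies in the plane with unit normal n̂ = (p₁ × p₂)/|p₁ × p₂|.
Here n̂_z ≈ -0.937; the vertex latitude is φ_max = arccos|n̂_z| ≈ 20.4°.
Check via Clairaut: cos φ_max = |cos φ₁| · sin C = cos(14.6°)·sin(75.6°) ≈ 0.937, again giving ≈ 20.4°.

≈ 20.4°N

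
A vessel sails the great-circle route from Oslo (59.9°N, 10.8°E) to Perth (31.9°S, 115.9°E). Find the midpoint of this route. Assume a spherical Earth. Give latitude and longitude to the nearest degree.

From cos δ = sin φ₁ sin φ₂ + cos φ₁ cos φ₂ cos Δλ, the central angle is δ ≈ 2.175 rad (124.6°).
Interpolate at f = 1/2 with slerp weights a = sin((1−f)δ)/sin δ ≈ 1.076, b = sin(fδ)/sin δ ≈ 1.076.
p = a·p₁ + b·p₂ ≈ (0.131, 0.923, 0.362); φ = arcsin(p_z) ≈ 21.24°, λ = atan2(p_y, p_x) ≈ 81.92°.

≈ 21°N, 82°E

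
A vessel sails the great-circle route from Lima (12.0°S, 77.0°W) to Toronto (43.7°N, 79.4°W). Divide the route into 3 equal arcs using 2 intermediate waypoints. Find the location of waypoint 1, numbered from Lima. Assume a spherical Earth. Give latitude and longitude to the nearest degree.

Write both endpoints as unit vectors p₁, p₂ with components (cos φ cos λ, cos φ sin λ, sin φ).
The central angle between the endpoints is δ = arccos(p₁·p₂) ≈ 0.973 rad (55.7°).
Interpolate at f = 1/3 with slerp weights a = sin((1−f)δ)/sin δ ≈ 0.731, b = sin(fδ)/sin δ ≈ 0.386.
p = a·p₁ + b·p₂ ≈ (0.212, -0.971, 0.114); φ = arcsin(p_z) ≈ 6.57°, λ = atan2(p_y, p_x) ≈ -77.67°.

≈ 7°N, 78°W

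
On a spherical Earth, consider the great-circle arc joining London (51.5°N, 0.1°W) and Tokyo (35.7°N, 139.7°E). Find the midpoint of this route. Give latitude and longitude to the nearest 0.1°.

≈ (69.0°N, 89.7°E)

From cos δ = sin φ₁ sin φ₂ + cos φ₁ cos φ₂ cos Δλ, the central angle is δ ≈ 1.500 rad (86.0°).
Interpolate at f = 1/2 with slerp weights a = sin((1−f)δ)/sin δ ≈ 0.683, b = sin(fδ)/sin δ ≈ 0.683.
p = a·p₁ + b·p₂ ≈ (0.002, 0.358, 0.934); φ = arcsin(p_z) ≈ 69.01°, λ = atan2(p_y, p_x) ≈ 89.65°.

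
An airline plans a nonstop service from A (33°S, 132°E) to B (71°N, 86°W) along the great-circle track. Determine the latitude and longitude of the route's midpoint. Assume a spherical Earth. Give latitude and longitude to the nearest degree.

The haversine formula gives a central angle δ ≈ 2.389 rad (136.9°) between the endpoints.
Interpolate at f = 1/2 with slerp weights a = sin((1−f)δ)/sin δ ≈ 1.361, b = sin(fδ)/sin δ ≈ 1.361.
p = a·p₁ + b·p₂ ≈ (-0.733, 0.406, 0.546); φ = arcsin(p_z) ≈ 33.07°, λ = atan2(p_y, p_x) ≈ 151.00°.

≈ (33°N, 151°E)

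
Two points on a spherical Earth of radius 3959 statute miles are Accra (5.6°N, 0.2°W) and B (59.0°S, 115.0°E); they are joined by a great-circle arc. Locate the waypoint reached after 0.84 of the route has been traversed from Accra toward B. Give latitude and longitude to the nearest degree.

Convert each endpoint to a unit vector on the sphere (x = cos φ cos λ, y = cos φ sin λ, z = sin φ).
The central angle between the endpoints is δ = arccos(p₁·p₂) ≈ 1.877 rad (107.6°).
Interpolate at f = 0.84 with slerp weights a = sin((1−f)δ)/sin δ ≈ 0.310, b = sin(fδ)/sin δ ≈ 1.049.
p = a·p₁ + b·p₂ ≈ (0.081, 0.489, -0.869); φ = arcsin(p_z) ≈ -60.32°, λ = atan2(p_y, p_x) ≈ 80.63°.

≈ (60°S, 81°E)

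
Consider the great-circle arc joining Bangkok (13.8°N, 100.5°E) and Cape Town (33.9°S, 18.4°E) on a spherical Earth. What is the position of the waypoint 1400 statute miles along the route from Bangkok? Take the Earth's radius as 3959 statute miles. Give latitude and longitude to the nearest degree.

Convert each endpoint to a unit vector on the sphere (x = cos φ cos λ, y = cos φ sin λ, z = sin φ).
The central angle between the endpoints is δ = arccos(p₁·p₂) ≈ 1.593 rad (91.3°). The total great-circle distance is δ·R ≈ 1.593 × 3959 ≈ 6307 mi, so the target fraction is f = 1400/6307 ≈ 0.222.
Interpolate at f ≈ 0.222 with slerp weights a = sin((1−f)δ)/sin δ ≈ 0.946, b = sin(fδ)/sin δ ≈ 0.346.
p = a·p₁ + b·p₂ ≈ (0.105, 0.994, 0.032); φ = arcsin(p_z) ≈ 1.86°, λ = atan2(p_y, p_x) ≈ 83.95°.

≈ 2°N, 84°E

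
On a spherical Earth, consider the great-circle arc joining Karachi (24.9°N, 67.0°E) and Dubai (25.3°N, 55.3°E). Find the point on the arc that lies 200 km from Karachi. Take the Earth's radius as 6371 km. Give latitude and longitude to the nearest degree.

The haversine formula gives a central angle δ ≈ 0.185 rad (10.6°) between the endpoints. The total great-circle distance is δ·R ≈ 0.185 × 6371 ≈ 1179 km, so the target fraction is f = 200/1179 ≈ 0.170.
Interpolate at f ≈ 0.170 with slerp weights a = sin((1−f)δ)/sin δ ≈ 0.832, b = sin(fδ)/sin δ ≈ 0.171.
p = a·p₁ + b·p₂ ≈ (0.383, 0.821, 0.423); φ = arcsin(p_z) ≈ 25.03°, λ = atan2(p_y, p_x) ≈ 65.02°.

≈ 25°N, 65°E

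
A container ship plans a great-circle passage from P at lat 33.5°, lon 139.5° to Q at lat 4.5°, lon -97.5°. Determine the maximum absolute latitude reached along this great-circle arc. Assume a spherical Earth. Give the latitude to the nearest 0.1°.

The great circle lies in the plane with unit normal n̂ = (p₁ × p₂)/|p₁ × p₂|.
Here n̂_z ≈ +0.764; the vertex latitude is φ_max = arccos|n̂_z| ≈ 40.2°.

≈ 40.2°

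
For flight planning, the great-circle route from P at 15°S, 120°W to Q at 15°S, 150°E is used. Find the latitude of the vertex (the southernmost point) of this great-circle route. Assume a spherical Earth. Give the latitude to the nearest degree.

≈ 21°S

The great circle lies in the plane with unit normal n̂ = (p₁ × p₂)/|p₁ × p₂|.
Here n̂_z ≈ -0.935; the vertex latitude is φ_max = arccos|n̂_z| ≈ 20.8°.
Check via Clairaut: cos φ_max = |cos φ₁| · sin C = cos(15.0°)·sin(104.5°) ≈ 0.935, again giving ≈ 20.8°.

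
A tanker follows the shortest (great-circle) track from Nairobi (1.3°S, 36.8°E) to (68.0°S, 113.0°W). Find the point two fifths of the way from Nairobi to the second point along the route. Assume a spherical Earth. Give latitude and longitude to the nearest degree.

≈ (43°S, 26°E)

The haversine formula gives a central angle δ ≈ 1.878 rad (107.6°) between the endpoints.
Interpolate at f = 2/5 with slerp weights a = sin((1−f)δ)/sin δ ≈ 0.948, b = sin(fδ)/sin δ ≈ 0.716.
p = a·p₁ + b·p₂ ≈ (0.654, 0.320, -0.686); φ = arcsin(p_z) ≈ -43.28°, λ = atan2(p_y, p_x) ≈ 26.12°.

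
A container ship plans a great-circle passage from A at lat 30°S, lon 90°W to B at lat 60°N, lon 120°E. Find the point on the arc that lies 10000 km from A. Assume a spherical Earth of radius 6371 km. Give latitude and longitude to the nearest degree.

Write both endpoints as unit vectors p₁, p₂ with components (cos φ cos λ, cos φ sin λ, sin φ).
The central angle between the endpoints is δ = arccos(p₁·p₂) ≈ 2.512 rad (143.9°). The total great-circle distance is δ·R ≈ 2.512 × 6371 ≈ 16001 km, so the target fraction is f = 10000/16001 ≈ 0.625.
Interpolate at f ≈ 0.625 with slerp weights a = sin((1−f)δ)/sin δ ≈ 1.373, b = sin(fδ)/sin δ ≈ 1.697.
p = a·p₁ + b·p₂ ≈ (-0.424, -0.454, 0.784); φ = arcsin(p_z) ≈ 51.59°, λ = atan2(p_y, p_x) ≈ -133.08°.

≈ lat 52°N, lon 133°W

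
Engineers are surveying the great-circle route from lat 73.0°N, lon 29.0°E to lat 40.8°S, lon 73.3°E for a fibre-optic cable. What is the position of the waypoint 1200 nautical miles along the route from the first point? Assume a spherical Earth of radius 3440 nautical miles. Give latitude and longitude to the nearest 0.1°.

≈ lat 54.9°N, lon 49.8°E

The haversine formula gives a central angle δ ≈ 2.056 rad (117.8°) between the endpoints. The total great-circle distance is δ·R ≈ 2.056 × 3440 ≈ 7073 nmi, so the target fraction is f = 1200/7073 ≈ 0.170.
Interpolate at f ≈ 0.170 with slerp weights a = sin((1−f)δ)/sin δ ≈ 1.120, b = sin(fδ)/sin δ ≈ 0.386.
p = a·p₁ + b·p₂ ≈ (0.370, 0.439, 0.819); φ = arcsin(p_z) ≈ 54.94°, λ = atan2(p_y, p_x) ≈ 49.84°.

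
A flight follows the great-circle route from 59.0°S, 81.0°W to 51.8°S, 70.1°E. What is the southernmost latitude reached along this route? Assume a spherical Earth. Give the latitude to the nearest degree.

The great circle lies in the plane with unit normal n̂ = (p₁ × p₂)/|p₁ × p₂|.
Here n̂_z ≈ +0.168; the vertex latitude is φ_max = arccos|n̂_z| ≈ 80.4°.
Check via Clairaut: cos φ_max = |cos φ₁| · sin C = cos(59.0°)·sin(161.0°) ≈ 0.168, again giving ≈ 80.4°.

≈ 80°S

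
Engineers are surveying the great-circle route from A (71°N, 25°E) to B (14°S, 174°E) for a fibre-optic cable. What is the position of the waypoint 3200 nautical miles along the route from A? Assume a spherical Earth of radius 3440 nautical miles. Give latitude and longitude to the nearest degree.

≈ (51°N, 158°E)

Convert each endpoint to a unit vector on the sphere (x = cos φ cos λ, y = cos φ sin λ, z = sin φ).
The central angle between the endpoints is δ = arccos(p₁·p₂) ≈ 2.094 rad (120.0°). The total great-circle distance is δ·R ≈ 2.094 × 3440 ≈ 7203 nmi, so the target fraction is f = 3200/7203 ≈ 0.444.
Interpolate at f ≈ 0.444 with slerp weights a = sin((1−f)δ)/sin δ ≈ 1.060, b = sin(fδ)/sin δ ≈ 0.925.
p = a·p₁ + b·p₂ ≈ (-0.580, 0.240, 0.778); φ = arcsin(p_z) ≈ 51.11°, λ = atan2(p_y, p_x) ≈ 157.56°.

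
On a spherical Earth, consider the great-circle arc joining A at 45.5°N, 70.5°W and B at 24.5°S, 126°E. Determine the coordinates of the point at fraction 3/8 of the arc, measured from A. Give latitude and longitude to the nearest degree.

The haversine formula gives a central angle δ ≈ 2.708 rad (155.1°) between the endpoints.
Interpolate at f = 3/8 with slerp weights a = sin((1−f)δ)/sin δ ≈ 2.361, b = sin(fδ)/sin δ ≈ 2.021.
p = a·p₁ + b·p₂ ≈ (-0.529, -0.072, 0.846); φ = arcsin(p_z) ≈ 57.76°, λ = atan2(p_y, p_x) ≈ -172.23°.

≈ 58°N, 172°W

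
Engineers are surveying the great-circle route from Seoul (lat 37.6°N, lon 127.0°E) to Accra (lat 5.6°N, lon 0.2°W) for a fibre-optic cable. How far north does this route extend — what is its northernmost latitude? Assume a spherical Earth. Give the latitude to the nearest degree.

≈ 46°N

The great circle lies in the plane with unit normal n̂ = (p₁ × p₂)/|p₁ × p₂|.
Here n̂_z ≈ -0.691; the vertex latitude is φ_max = arccos|n̂_z| ≈ 46.3°.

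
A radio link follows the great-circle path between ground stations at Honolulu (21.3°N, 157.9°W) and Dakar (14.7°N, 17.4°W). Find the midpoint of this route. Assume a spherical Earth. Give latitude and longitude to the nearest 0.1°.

≈ (43.8°N, 84.7°W)

The haversine formula gives a central angle δ ≈ 2.218 rad (127.1°) between the endpoints.
Interpolate at f = 1/2 with slerp weights a = sin((1−f)δ)/sin δ ≈ 1.123, b = sin(fδ)/sin δ ≈ 1.123.
p = a·p₁ + b·p₂ ≈ (0.067, -0.718, 0.693); φ = arcsin(p_z) ≈ 43.84°, λ = atan2(p_y, p_x) ≈ -84.66°.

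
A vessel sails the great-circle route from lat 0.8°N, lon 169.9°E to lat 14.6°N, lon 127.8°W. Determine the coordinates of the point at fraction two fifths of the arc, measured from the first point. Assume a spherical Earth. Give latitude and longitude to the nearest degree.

≈ lat 7°N, lon 166°W

Write both endpoints as unit vectors p₁, p₂ with components (cos φ cos λ, cos φ sin λ, sin φ).
The central angle between the endpoints is δ = arccos(p₁·p₂) ≈ 1.100 rad (63.0°).
Interpolate at f = 2/5 with slerp weights a = sin((1−f)δ)/sin δ ≈ 0.688, b = sin(fδ)/sin δ ≈ 0.478.
p = a·p₁ + b·p₂ ≈ (-0.961, -0.245, 0.130); φ = arcsin(p_z) ≈ 7.47°, λ = atan2(p_y, p_x) ≈ -165.70°.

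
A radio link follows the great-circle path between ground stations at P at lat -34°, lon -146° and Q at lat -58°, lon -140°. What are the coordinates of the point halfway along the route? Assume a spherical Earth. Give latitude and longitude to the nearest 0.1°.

≈ lat -46.0°, lon -143.7°

Convert each endpoint to a unit vector on the sphere (x = cos φ cos λ, y = cos φ sin λ, z = sin φ).
The central angle between the endpoints is δ = arccos(p₁·p₂) ≈ 0.425 rad (24.3°).
Interpolate at f = 1/2 with slerp weights a = sin((1−f)δ)/sin δ ≈ 0.511, b = sin(fδ)/sin δ ≈ 0.511.
p = a·p₁ + b·p₂ ≈ (-0.559, -0.411, -0.720); φ = arcsin(p_z) ≈ -46.04°, λ = atan2(p_y, p_x) ≈ -143.66°.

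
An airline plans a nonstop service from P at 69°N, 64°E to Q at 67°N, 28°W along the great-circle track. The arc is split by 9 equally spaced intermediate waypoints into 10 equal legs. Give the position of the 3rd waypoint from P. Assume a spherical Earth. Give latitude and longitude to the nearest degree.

Convert each endpoint to a unit vector on the sphere (x = cos φ cos λ, y = cos φ sin λ, z = sin φ).
The central angle between the endpoints is δ = arccos(p₁·p₂) ≈ 0.546 rad (31.3°).
Interpolate at f = 3/10 with slerp weights a = sin((1−f)δ)/sin δ ≈ 0.718, b = sin(fδ)/sin δ ≈ 0.314.
p = a·p₁ + b·p₂ ≈ (0.221, 0.174, 0.960); φ = arcsin(p_z) ≈ 73.66°, λ = atan2(p_y, p_x) ≈ 38.15°.

≈ 74°N, 38°E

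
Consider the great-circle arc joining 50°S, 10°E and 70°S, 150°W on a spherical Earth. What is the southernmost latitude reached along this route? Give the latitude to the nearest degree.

≈ 85°S

The great circle lies in the plane with unit normal n̂ = (p₁ × p₂)/|p₁ × p₂|.
Here n̂_z ≈ -0.088; the vertex latitude is φ_max = arccos|n̂_z| ≈ 85.0°.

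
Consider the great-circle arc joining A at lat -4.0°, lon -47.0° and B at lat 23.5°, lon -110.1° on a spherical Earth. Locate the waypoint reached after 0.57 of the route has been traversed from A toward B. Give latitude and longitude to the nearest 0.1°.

Convert each endpoint to a unit vector on the sphere (x = cos φ cos λ, y = cos φ sin λ, z = sin φ).
The central angle between the endpoints is δ = arccos(p₁·p₂) ≈ 1.174 rad (67.3°).
Interpolate at f = 0.57 with slerp weights a = sin((1−f)δ)/sin δ ≈ 0.524, b = sin(fδ)/sin δ ≈ 0.673.
p = a·p₁ + b·p₂ ≈ (0.145, -0.962, 0.232); φ = arcsin(p_z) ≈ 13.39°, λ = atan2(p_y, p_x) ≈ -81.44°.

≈ lat 13.4°, lon -81.4°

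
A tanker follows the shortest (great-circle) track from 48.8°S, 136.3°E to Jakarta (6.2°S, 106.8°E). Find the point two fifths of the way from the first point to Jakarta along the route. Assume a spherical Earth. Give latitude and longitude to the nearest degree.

Write both endpoints as unit vectors p₁, p₂ with components (cos φ cos λ, cos φ sin λ, sin φ).
The central angle between the endpoints is δ = arccos(p₁·p₂) ≈ 0.862 rad (49.4°).
Interpolate at f = 2/5 with slerp weights a = sin((1−f)δ)/sin δ ≈ 0.651, b = sin(fδ)/sin δ ≈ 0.445.
p = a·p₁ + b·p₂ ≈ (-0.438, 0.720, -0.538); φ = arcsin(p_z) ≈ -32.56°, λ = atan2(p_y, p_x) ≈ 121.31°.

≈ 33°S, 121°E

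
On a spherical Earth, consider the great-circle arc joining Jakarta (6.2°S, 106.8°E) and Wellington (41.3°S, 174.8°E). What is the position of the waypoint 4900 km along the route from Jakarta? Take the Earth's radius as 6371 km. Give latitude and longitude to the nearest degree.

≈ (33°S, 145°E)

Convert each endpoint to a unit vector on the sphere (x = cos φ cos λ, y = cos φ sin λ, z = sin φ).
The central angle between the endpoints is δ = arccos(p₁·p₂) ≈ 1.212 rad (69.4°). The total great-circle distance is δ·R ≈ 1.212 × 6371 ≈ 7722 km, so the target fraction is f = 4900/7722 ≈ 0.635.
Interpolate at f ≈ 0.635 with slerp weights a = sin((1−f)δ)/sin δ ≈ 0.458, b = sin(fδ)/sin δ ≈ 0.743.
p = a·p₁ + b·p₂ ≈ (-0.687, 0.486, -0.540); φ = arcsin(p_z) ≈ -32.66°, λ = atan2(p_y, p_x) ≈ 144.72°.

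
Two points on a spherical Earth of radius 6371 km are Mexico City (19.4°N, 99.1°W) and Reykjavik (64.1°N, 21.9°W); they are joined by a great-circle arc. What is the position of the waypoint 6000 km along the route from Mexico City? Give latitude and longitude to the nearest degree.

From cos δ = sin φ₁ sin φ₂ + cos φ₁ cos φ₂ cos Δλ, the central angle is δ ≈ 1.170 rad (67.0°). The total great-circle distance is δ·R ≈ 1.170 × 6371 ≈ 7455 km, so the target fraction is f = 6000/7455 ≈ 0.805.
Interpolate at f ≈ 0.805 with slerp weights a = sin((1−f)δ)/sin δ ≈ 0.246, b = sin(fδ)/sin δ ≈ 0.878.
p = a·p₁ + b·p₂ ≈ (0.319, -0.372, 0.872); φ = arcsin(p_z) ≈ 60.65°, λ = atan2(p_y, p_x) ≈ -49.37°.

≈ (61°N, 49°W)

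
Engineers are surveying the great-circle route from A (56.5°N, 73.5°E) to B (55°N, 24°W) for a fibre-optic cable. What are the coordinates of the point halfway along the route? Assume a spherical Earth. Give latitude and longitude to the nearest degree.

Write both endpoints as unit vectors p₁, p₂ with components (cos φ cos λ, cos φ sin λ, sin φ).
The central angle between the endpoints is δ = arccos(p₁·p₂) ≈ 0.874 rad (50.1°).
Interpolate at f = 1/2 with slerp weights a = sin((1−f)δ)/sin δ ≈ 0.552, b = sin(fδ)/sin δ ≈ 0.552.
p = a·p₁ + b·p₂ ≈ (0.376, 0.163, 0.912); φ = arcsin(p_z) ≈ 65.82°, λ = atan2(p_y, p_x) ≈ 23.49°.

≈ (66°N, 23°E)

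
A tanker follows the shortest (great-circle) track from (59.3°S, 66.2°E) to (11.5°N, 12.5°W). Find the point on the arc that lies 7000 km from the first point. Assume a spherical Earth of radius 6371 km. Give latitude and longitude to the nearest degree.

≈ (16°S, 3°E)

From cos δ = sin φ₁ sin φ₂ + cos φ₁ cos φ₂ cos Δλ, the central angle is δ ≈ 1.644 rad (94.2°). The total great-circle distance is δ·R ≈ 1.644 × 6371 ≈ 10476 km, so the target fraction is f = 7000/10476 ≈ 0.668.
Interpolate at f ≈ 0.668 with slerp weights a = sin((1−f)δ)/sin δ ≈ 0.520, b = sin(fδ)/sin δ ≈ 0.893.
p = a·p₁ + b·p₂ ≈ (0.962, 0.054, -0.269); φ = arcsin(p_z) ≈ -15.62°, λ = atan2(p_y, p_x) ≈ 3.19°.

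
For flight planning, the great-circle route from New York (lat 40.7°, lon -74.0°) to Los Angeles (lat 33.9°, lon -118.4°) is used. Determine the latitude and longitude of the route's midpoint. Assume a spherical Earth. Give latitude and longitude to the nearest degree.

Convert each endpoint to a unit vector on the sphere (x = cos φ cos λ, y = cos φ sin λ, z = sin φ).
The central angle between the endpoints is δ = arccos(p₁·p₂) ≈ 0.621 rad (35.6°).
Interpolate at f = 1/2 with slerp weights a = sin((1−f)δ)/sin δ ≈ 0.525, b = sin(fδ)/sin δ ≈ 0.525.
p = a·p₁ + b·p₂ ≈ (-0.098, -0.766, 0.635); φ = arcsin(p_z) ≈ 39.44°, λ = atan2(p_y, p_x) ≈ -97.26°.

≈ lat 39°, lon -97°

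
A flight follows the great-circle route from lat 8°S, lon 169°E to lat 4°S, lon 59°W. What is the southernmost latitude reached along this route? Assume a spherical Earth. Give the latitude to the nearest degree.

≈ 15°S

The great circle lies in the plane with unit normal n̂ = (p₁ × p₂)/|p₁ × p₂|.
Here n̂_z ≈ +0.967; the vertex latitude is φ_max = arccos|n̂_z| ≈ 14.7°.
Check via Clairaut: cos φ_max = |cos φ₁| · sin C = cos(8.0°)·sin(102.3°) ≈ 0.967, again giving ≈ 14.7°.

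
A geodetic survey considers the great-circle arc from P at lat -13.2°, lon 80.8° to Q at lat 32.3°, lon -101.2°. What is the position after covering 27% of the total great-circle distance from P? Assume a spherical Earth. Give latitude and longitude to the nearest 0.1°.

≈ lat 30.0°, lon 84.9°

Write both endpoints as unit vectors p₁, p₂ with components (cos φ cos λ, cos φ sin λ, sin φ).
The central angle between the endpoints is δ = arccos(p₁·p₂) ≈ 2.807 rad (160.8°).
Interpolate at f = 0.27 with slerp weights a = sin((1−f)δ)/sin δ ≈ 2.701, b = sin(fδ)/sin δ ≈ 2.091.
p = a·p₁ + b·p₂ ≈ (0.077, 0.862, 0.501); φ = arcsin(p_z) ≈ 30.04°, λ = atan2(p_y, p_x) ≈ 84.89°.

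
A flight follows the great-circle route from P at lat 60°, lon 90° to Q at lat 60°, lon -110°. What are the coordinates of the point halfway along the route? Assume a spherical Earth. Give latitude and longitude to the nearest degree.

≈ lat 84°, lon 170°

Convert each endpoint to a unit vector on the sphere (x = cos φ cos λ, y = cos φ sin λ, z = sin φ).
The central angle between the endpoints is δ = arccos(p₁·p₂) ≈ 1.030 rad (59.0°).
Interpolate at f = 1/2 with slerp weights a = sin((1−f)δ)/sin δ ≈ 0.574, b = sin(fδ)/sin δ ≈ 0.574.
p = a·p₁ + b·p₂ ≈ (-0.098, 0.017, 0.995); φ = arcsin(p_z) ≈ 84.27°, λ = atan2(p_y, p_x) ≈ 170.00°.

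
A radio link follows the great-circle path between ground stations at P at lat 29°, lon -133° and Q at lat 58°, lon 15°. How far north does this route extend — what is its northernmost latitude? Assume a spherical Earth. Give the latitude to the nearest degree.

The great circle lies in the plane with unit normal n̂ = (p₁ × p₂)/|p₁ × p₂|.
Here n̂_z ≈ +0.246; the vertex latitude is φ_max = arccos|n̂_z| ≈ 75.8°.
Check via Clairaut: cos φ_max = |cos φ₁| · sin C = cos(29.0°)·sin(16.3°) ≈ 0.246, again giving ≈ 75.8°.

≈ 76°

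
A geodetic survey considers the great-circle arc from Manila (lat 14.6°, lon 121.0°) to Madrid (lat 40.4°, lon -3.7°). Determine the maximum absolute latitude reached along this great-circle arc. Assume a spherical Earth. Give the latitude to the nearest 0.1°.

The great circle lies in the plane with unit normal n̂ = (p₁ × p₂)/|p₁ × p₂|.
Here n̂_z ≈ -0.627; the vertex latitude is φ_max = arccos|n̂_z| ≈ 51.2°.
Check via Clairaut: cos φ_max = |cos φ₁| · sin C = cos(14.6°)·sin(40.4°) ≈ 0.627, again giving ≈ 51.2°.

≈ 51.2°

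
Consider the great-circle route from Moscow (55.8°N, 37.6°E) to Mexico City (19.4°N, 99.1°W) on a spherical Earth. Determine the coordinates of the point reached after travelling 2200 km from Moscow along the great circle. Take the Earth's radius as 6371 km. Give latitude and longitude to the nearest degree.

The haversine formula gives a central angle δ ≈ 1.682 rad (96.4°) between the endpoints. The total great-circle distance is δ·R ≈ 1.682 × 6371 ≈ 10717 km, so the target fraction is f = 2200/10717 ≈ 0.205.
Interpolate at f ≈ 0.205 with slerp weights a = sin((1−f)δ)/sin δ ≈ 0.979, b = sin(fδ)/sin δ ≈ 0.341.
p = a·p₁ + b·p₂ ≈ (0.385, 0.018, 0.923); φ = arcsin(p_z) ≈ 67.32°, λ = atan2(p_y, p_x) ≈ 2.75°.

≈ (67°N, 3°E)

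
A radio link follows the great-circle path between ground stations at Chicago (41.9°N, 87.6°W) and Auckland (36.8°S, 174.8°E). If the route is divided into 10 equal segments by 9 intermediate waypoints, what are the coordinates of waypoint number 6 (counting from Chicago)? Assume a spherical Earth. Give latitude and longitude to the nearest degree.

≈ 5°S, 147°W

Convert each endpoint to a unit vector on the sphere (x = cos φ cos λ, y = cos φ sin λ, z = sin φ).
The central angle between the endpoints is δ = arccos(p₁·p₂) ≈ 2.070 rad (118.6°).
Interpolate at f = 6/10 with slerp weights a = sin((1−f)δ)/sin δ ≈ 0.839, b = sin(fδ)/sin δ ≈ 1.078.
p = a·p₁ + b·p₂ ≈ (-0.834, -0.546, -0.085); φ = arcsin(p_z) ≈ -4.90°, λ = atan2(p_y, p_x) ≈ -146.79°.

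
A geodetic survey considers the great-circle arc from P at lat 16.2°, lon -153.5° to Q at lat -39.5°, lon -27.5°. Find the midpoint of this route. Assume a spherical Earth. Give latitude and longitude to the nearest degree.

≈ lat -24°, lon -103°

Convert each endpoint to a unit vector on the sphere (x = cos φ cos λ, y = cos φ sin λ, z = sin φ).
The central angle between the endpoints is δ = arccos(p₁·p₂) ≈ 2.231 rad (127.8°).
Interpolate at f = 1/2 with slerp weights a = sin((1−f)δ)/sin δ ≈ 1.137, b = sin(fδ)/sin δ ≈ 1.137.
p = a·p₁ + b·p₂ ≈ (-0.199, -0.892, -0.406); φ = arcsin(p_z) ≈ -23.95°, λ = atan2(p_y, p_x) ≈ -102.57°.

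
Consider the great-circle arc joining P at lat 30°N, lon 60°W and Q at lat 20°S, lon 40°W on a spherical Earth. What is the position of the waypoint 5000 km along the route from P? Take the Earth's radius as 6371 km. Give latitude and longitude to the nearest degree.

Write both endpoints as unit vectors p₁, p₂ with components (cos φ cos λ, cos φ sin λ, sin φ).
The central angle between the endpoints is δ = arccos(p₁·p₂) ≈ 0.935 rad (53.6°). The total great-circle distance is δ·R ≈ 0.935 × 6371 ≈ 5958 km, so the target fraction is f = 5000/5958 ≈ 0.839.
Interpolate at f ≈ 0.839 with slerp weights a = sin((1−f)δ)/sin δ ≈ 0.186, b = sin(fδ)/sin δ ≈ 0.878.
p = a·p₁ + b·p₂ ≈ (0.713, -0.670, -0.207); φ = arcsin(p_z) ≈ -11.96°, λ = atan2(p_y, p_x) ≈ -43.23°.

≈ lat 12°S, lon 43°W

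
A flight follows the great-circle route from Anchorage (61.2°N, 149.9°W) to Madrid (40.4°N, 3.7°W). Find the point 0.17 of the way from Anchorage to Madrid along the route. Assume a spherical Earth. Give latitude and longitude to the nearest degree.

≈ 72°N, 132°W

Write both endpoints as unit vectors p₁, p₂ with components (cos φ cos λ, cos φ sin λ, sin φ).
The central angle between the endpoints is δ = arccos(p₁·p₂) ≈ 1.305 rad (74.7°).
Interpolate at f = 0.17 with slerp weights a = sin((1−f)δ)/sin δ ≈ 0.916, b = sin(fδ)/sin δ ≈ 0.228.
p = a·p₁ + b·p₂ ≈ (-0.208, -0.232, 0.950); φ = arcsin(p_z) ≈ 71.81°, λ = atan2(p_y, p_x) ≈ -131.87°.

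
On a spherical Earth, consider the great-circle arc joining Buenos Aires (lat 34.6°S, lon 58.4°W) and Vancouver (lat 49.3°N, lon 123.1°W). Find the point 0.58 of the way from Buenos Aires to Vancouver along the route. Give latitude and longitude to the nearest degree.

Write both endpoints as unit vectors p₁, p₂ with components (cos φ cos λ, cos φ sin λ, sin φ).
The central angle between the endpoints is δ = arccos(p₁·p₂) ≈ 1.773 rad (101.6°).
Interpolate at f = 0.58 with slerp weights a = sin((1−f)δ)/sin δ ≈ 0.692, b = sin(fδ)/sin δ ≈ 0.874.
p = a·p₁ + b·p₂ ≈ (-0.013, -0.963, 0.270); φ = arcsin(p_z) ≈ 15.66°, λ = atan2(p_y, p_x) ≈ -90.77°.

≈ lat 16°N, lon 91°W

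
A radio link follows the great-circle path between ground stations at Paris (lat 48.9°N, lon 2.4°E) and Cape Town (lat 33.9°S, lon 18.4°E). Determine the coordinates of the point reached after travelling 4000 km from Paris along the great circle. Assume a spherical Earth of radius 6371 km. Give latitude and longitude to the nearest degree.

≈ lat 14°N, lon 10°E

From cos δ = sin φ₁ sin φ₂ + cos φ₁ cos φ₂ cos Δλ, the central angle is δ ≈ 1.466 rad (84.0°). The total great-circle distance is δ·R ≈ 1.466 × 6371 ≈ 9343 km, so the target fraction is f = 4000/9343 ≈ 0.428.
Interpolate at f ≈ 0.428 with slerp weights a = sin((1−f)δ)/sin δ ≈ 0.748, b = sin(fδ)/sin δ ≈ 0.591.
p = a·p₁ + b·p₂ ≈ (0.956, 0.175, 0.234); φ = arcsin(p_z) ≈ 13.54°, λ = atan2(p_y, p_x) ≈ 10.39°.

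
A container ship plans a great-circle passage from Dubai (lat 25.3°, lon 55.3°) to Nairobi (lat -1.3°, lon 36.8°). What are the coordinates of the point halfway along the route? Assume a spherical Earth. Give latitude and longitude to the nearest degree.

The haversine formula gives a central angle δ ≈ 0.560 rad (32.1°) between the endpoints.
Interpolate at f = 1/2 with slerp weights a = sin((1−f)δ)/sin δ ≈ 0.520, b = sin(fδ)/sin δ ≈ 0.520.
p = a·p₁ + b·p₂ ≈ (0.684, 0.698, 0.211); φ = arcsin(p_z) ≈ 12.15°, λ = atan2(p_y, p_x) ≈ 45.58°.

≈ lat 12°, lon 46°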